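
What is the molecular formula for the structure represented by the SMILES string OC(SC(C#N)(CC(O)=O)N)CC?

Heavy atoms from the SMILES: 7 C, 2 N, 3 O, 1 S.
Implicit hydrogens by atom environment:
  3 × C: no H
  2 × C: 2 H each → 4
  2 × O: 1 H each → 2
  1 × C: 3 H
  1 × C: 1 H
  1 × N: 2 H
  1 × N: no H
  1 × O: no H
  1 × S: no H
  Total hydrogens = 12.
Molecular formula: C7H12N2O3S

C7H12N2O3S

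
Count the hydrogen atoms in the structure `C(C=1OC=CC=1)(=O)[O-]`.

Hydrogens are implicit in SMILES; fill each atom to its normal valence:
  3 × C (aromatic): 1 H each → 3
  1 × C (aromatic): no H
  1 × C: no H
  1 × O (aromatic): no H
  1 × O: no H
  1 × O (charge -1): no H
  Total hydrogens = 3.

3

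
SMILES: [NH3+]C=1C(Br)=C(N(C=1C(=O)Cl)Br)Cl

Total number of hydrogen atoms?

3

Hydrogens are implicit in SMILES; fill each atom to its normal valence:
  4 × C (aromatic): no H
  2 × Br: no H
  2 × Cl: no H
  1 × C: no H
  1 × N (charge +1): 3 H
  1 × N (aromatic): no H
  1 × O: no H
  Total hydrogens = 3.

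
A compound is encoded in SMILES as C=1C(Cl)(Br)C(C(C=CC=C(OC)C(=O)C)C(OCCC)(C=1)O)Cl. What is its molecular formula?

Heavy atoms from the SMILES: 1 Br, 16 C, 2 Cl, 4 O.
Implicit hydrogens by atom environment:
  7 × C: 1 H each → 7
  4 × C: no H
  3 × C: 3 H each → 9
  3 × O: no H
  2 × C: 2 H each → 4
  2 × Cl: no H
  1 × Br: no H
  1 × O: 1 H
  Total hydrogens = 21.
Molecular formula: C16H21BrCl2O4

C16H21BrCl2O4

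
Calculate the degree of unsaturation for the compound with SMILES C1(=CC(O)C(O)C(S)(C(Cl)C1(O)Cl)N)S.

2

Molecular formula from the SMILES: C7H11Cl2NO3S2.
DoU = (2C + 2 + N − H − X)/2 = (2·7 + 2 + 1 − 11 − 2)/2 = 4/2 = 2.
(Structurally: 1 ring(s) + 1 π bond(s) = 2.)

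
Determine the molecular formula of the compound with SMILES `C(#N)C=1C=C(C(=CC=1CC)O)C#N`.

Heavy atoms from the SMILES: 10 C, 2 N, 1 O.
Implicit hydrogens by atom environment:
  4 × C (aromatic): no H
  2 × C (aromatic): 1 H each → 2
  2 × C: no H
  2 × N: no H
  1 × C: 3 H
  1 × C: 2 H
  1 × O: 1 H
  Total hydrogens = 8.
Molecular formula: C10H8N2O

C10H8N2O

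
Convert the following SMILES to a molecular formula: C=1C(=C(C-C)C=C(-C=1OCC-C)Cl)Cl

C11H14Cl2O

Heavy atoms from the SMILES: 11 C, 2 Cl, 1 O.
Implicit hydrogens by atom environment:
  4 × C (aromatic): no H
  3 × C: 2 H each → 6
  2 × C: 3 H each → 6
  2 × C (aromatic): 1 H each → 2
  2 × Cl: no H
  1 × O: no H
  Total hydrogens = 14.
Molecular formula: C11H14Cl2O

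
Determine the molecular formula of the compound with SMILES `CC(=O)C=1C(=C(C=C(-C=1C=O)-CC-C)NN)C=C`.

Heavy atoms from the SMILES: 14 C, 2 N, 2 O.
Implicit hydrogens by atom environment:
  5 × C (aromatic): no H
  3 × C: 2 H each → 6
  2 × C: 3 H each → 6
  2 × C: 1 H each → 2
  2 × O: no H
  1 × C (aromatic): 1 H
  1 × C: no H
  1 × N: 2 H
  1 × N: 1 H
  Total hydrogens = 18.
Molecular formula: C14H18N2O2

C14H18N2O2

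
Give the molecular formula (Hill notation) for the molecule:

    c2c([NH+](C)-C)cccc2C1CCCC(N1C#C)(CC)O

C17H25N2O+

Heavy atoms from the SMILES: 17 C, 2 N, 1 O.
Implicit hydrogens by atom environment:
  4 × C: 2 H each → 8
  4 × C (aromatic): 1 H each → 4
  3 × C: 3 H each → 9
  2 × C: 1 H each → 2
  2 × C: no H
  2 × C (aromatic): no H
  1 × N (charge +1): 1 H
  1 × N: no H
  1 × O: 1 H
  Total hydrogens = 25.
Net charge +1.
Molecular formula: C17H25N2O+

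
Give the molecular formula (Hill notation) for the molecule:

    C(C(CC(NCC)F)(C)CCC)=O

C10H20FNO

Heavy atoms from the SMILES: 10 C, 1 F, 1 N, 1 O.
Implicit hydrogens by atom environment:
  4 × C: 2 H each → 8
  3 × C: 3 H each → 9
  2 × C: 1 H each → 2
  1 × C: no H
  1 × F: no H
  1 × N: 1 H
  1 × O: no H
  Total hydrogens = 20.
Molecular formula: C10H20FNO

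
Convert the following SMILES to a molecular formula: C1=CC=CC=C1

C6H6

Heavy atoms from the SMILES: 6 C.
Implicit hydrogens by atom environment:
  6 × C (aromatic): 1 H each → 6
  Total hydrogens = 6.
Molecular formula: C6H6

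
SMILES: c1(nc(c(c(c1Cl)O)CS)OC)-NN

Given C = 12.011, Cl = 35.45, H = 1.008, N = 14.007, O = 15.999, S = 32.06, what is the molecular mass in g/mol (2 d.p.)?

235.69

Molecular formula: C7H10ClN3O2S.
M = 7×12.011 + 1×35.45 + 10×1.008 + 3×14.007 + 2×15.999 + 1×32.06 = 235.69 g/mol.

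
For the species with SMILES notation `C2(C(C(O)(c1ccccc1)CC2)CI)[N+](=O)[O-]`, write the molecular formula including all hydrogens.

Heavy atoms from the SMILES: 12 C, 1 I, 1 N, 3 O.
Implicit hydrogens by atom environment:
  5 × C (aromatic): 1 H each → 5
  3 × C: 2 H each → 6
  2 × C: 1 H each → 2
  1 × C: no H
  1 × C (aromatic): no H
  1 × I: no H
  1 × N (charge +1): no H
  1 × O: 1 H
  1 × O: no H
  1 × O (charge -1): no H
  Total hydrogens = 14.
Molecular formula: C12H14INO3

C12H14INO3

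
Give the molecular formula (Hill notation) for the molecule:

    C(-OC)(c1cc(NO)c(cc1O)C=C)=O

Heavy atoms from the SMILES: 10 C, 1 N, 4 O.
Implicit hydrogens by atom environment:
  4 × C (aromatic): no H
  2 × C (aromatic): 1 H each → 2
  2 × O: 1 H each → 2
  2 × O: no H
  1 × C: 3 H
  1 × C: 2 H
  1 × C: 1 H
  1 × C: no H
  1 × N: 1 H
  Total hydrogens = 11.
Molecular formula: C10H11NO4

C10H11NO4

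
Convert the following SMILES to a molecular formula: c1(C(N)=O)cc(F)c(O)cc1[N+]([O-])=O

C7H5FN2O4

Heavy atoms from the SMILES: 7 C, 1 F, 2 N, 4 O.
Implicit hydrogens by atom environment:
  4 × C (aromatic): no H
  2 × C (aromatic): 1 H each → 2
  2 × O: no H
  1 × C: no H
  1 × F: no H
  1 × N: 2 H
  1 × N (charge +1): no H
  1 × O: 1 H
  1 × O (charge -1): no H
  Total hydrogens = 5.
Molecular formula: C7H5FN2O4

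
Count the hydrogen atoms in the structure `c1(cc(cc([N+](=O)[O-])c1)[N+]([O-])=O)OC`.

Hydrogens are implicit in SMILES; fill each atom to its normal valence:
  3 × C (aromatic): 1 H each → 3
  3 × C (aromatic): no H
  3 × O: no H
  2 × N (charge +1): no H
  2 × O (charge -1): no H
  1 × C: 3 H
  Total hydrogens = 6.

6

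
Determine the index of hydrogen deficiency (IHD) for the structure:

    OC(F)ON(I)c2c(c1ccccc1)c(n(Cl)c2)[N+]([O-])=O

8

Molecular formula from the SMILES: C11H8ClFIN3O4.
DoU = (2C + 2 + N − H − X)/2 = (2·11 + 2 + 3 − 8 − 3)/2 = 16/2 = 8.
(Structurally: 2 ring(s) + 6 π bond(s) = 8.)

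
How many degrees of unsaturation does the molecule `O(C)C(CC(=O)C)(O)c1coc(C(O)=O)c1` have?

5

Molecular formula from the SMILES: C10H12O6.
DoU = (2C + 2 + N − H − X)/2 = (2·10 + 2 + 0 − 12 − 0)/2 = 10/2 = 5.
(Structurally: 1 ring(s) + 4 π bond(s) = 5.)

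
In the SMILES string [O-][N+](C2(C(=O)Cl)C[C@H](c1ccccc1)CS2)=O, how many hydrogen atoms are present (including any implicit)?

10

Hydrogens are implicit in SMILES; fill each atom to its normal valence:
  5 × C (aromatic): 1 H each → 5
  2 × C: 2 H each → 4
  2 × C: no H
  2 × O: no H
  1 × C: 1 H
  1 × C (aromatic): no H
  1 × Cl: no H
  1 × N (charge +1): no H
  1 × O (charge -1): no H
  1 × S: no H
  Total hydrogens = 10.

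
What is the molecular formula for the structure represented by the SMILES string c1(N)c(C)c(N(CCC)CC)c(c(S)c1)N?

C12H21N3S

Heavy atoms from the SMILES: 12 C, 3 N, 1 S.
Implicit hydrogens by atom environment:
  5 × C (aromatic): no H
  3 × C: 3 H each → 9
  3 × C: 2 H each → 6
  2 × N: 2 H each → 4
  1 × C (aromatic): 1 H
  1 × N: no H
  1 × S: 1 H
  Total hydrogens = 21.
Molecular formula: C12H21N3S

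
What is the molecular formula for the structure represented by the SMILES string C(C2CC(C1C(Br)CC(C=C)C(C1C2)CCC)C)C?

Heavy atoms from the SMILES: 1 Br, 18 C.
Implicit hydrogens by atom environment:
  8 × C: 1 H each → 8
  7 × C: 2 H each → 14
  3 × C: 3 H each → 9
  1 × Br: no H
  Total hydrogens = 31.
Molecular formula: C18H31Br

C18H31Br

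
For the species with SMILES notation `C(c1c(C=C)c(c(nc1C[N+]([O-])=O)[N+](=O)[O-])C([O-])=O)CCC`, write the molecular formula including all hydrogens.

Heavy atoms from the SMILES: 13 C, 3 N, 6 O.
Implicit hydrogens by atom environment:
  5 × C: 2 H each → 10
  5 × C (aromatic): no H
  3 × O: no H
  3 × O (charge -1): no H
  2 × N (charge +1): no H
  1 × C: 3 H
  1 × C: 1 H
  1 × C: no H
  1 × N (aromatic): no H
  Total hydrogens = 14.
Net charge -1.
Molecular formula: C13H14N3O6-

C13H14N3O6-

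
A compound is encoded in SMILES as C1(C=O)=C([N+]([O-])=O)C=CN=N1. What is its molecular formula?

C5H3N3O3

Heavy atoms from the SMILES: 5 C, 3 N, 3 O.
Implicit hydrogens by atom environment:
  2 × C (aromatic): 1 H each → 2
  2 × C (aromatic): no H
  2 × N (aromatic): no H
  2 × O: no H
  1 × C: 1 H
  1 × N (charge +1): no H
  1 × O (charge -1): no H
  Total hydrogens = 3.
Molecular formula: C5H3N3O3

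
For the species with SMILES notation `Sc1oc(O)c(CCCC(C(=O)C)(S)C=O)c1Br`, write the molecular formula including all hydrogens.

Heavy atoms from the SMILES: 1 Br, 11 C, 4 O, 2 S.
Implicit hydrogens by atom environment:
  4 × C (aromatic): no H
  3 × C: 2 H each → 6
  2 × C: no H
  2 × O: no H
  2 × S: 1 H each → 2
  1 × Br: no H
  1 × C: 3 H
  1 × C: 1 H
  1 × O: 1 H
  1 × O (aromatic): no H
  Total hydrogens = 13.
Molecular formula: C11H13BrO4S2

C11H13BrO4S2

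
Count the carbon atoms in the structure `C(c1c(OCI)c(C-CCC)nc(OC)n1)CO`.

The symbol for carbon appears 12 times in the SMILES. Lowercase c denotes aromatic carbon and counts toward C.

12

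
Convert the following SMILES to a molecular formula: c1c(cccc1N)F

C6H6FN

Heavy atoms from the SMILES: 6 C, 1 F, 1 N.
Implicit hydrogens by atom environment:
  4 × C (aromatic): 1 H each → 4
  2 × C (aromatic): no H
  1 × F: no H
  1 × N: 2 H
  Total hydrogens = 6.
Molecular formula: C6H6FN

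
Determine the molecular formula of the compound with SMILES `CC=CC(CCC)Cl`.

C7H13Cl

Heavy atoms from the SMILES: 7 C, 1 Cl.
Implicit hydrogens by atom environment:
  3 × C: 1 H each → 3
  2 × C: 3 H each → 6
  2 × C: 2 H each → 4
  1 × Cl: no H
  Total hydrogens = 13.
Molecular formula: C7H13Cl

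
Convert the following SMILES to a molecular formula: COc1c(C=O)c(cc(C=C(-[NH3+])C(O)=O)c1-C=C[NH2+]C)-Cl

[C14H17ClN2O4]2+

Heavy atoms from the SMILES: 14 C, 1 Cl, 2 N, 4 O.
Implicit hydrogens by atom environment:
  5 × C (aromatic): no H
  4 × C: 1 H each → 4
  3 × O: no H
  2 × C: 3 H each → 6
  2 × C: no H
  1 × C (aromatic): 1 H
  1 × Cl: no H
  1 × N (charge +1): 3 H
  1 × N (charge +1): 2 H
  1 × O: 1 H
  Total hydrogens = 17.
Net charge +2.
Molecular formula: [C14H17ClN2O4]2+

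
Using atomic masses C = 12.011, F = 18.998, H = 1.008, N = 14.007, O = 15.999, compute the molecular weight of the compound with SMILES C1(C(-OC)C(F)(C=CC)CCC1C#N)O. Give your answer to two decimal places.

Molecular formula: C11H16FNO2.
M = 11×12.011 + 1×18.998 + 16×1.008 + 1×14.007 + 2×15.999 = 213.25 g/mol.

213.25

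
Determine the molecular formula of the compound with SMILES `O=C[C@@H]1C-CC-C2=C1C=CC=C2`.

Heavy atoms from the SMILES: 11 C, 1 O.
Implicit hydrogens by atom environment:
  4 × C (aromatic): 1 H each → 4
  3 × C: 2 H each → 6
  2 × C: 1 H each → 2
  2 × C (aromatic): no H
  1 × O: no H
  Total hydrogens = 12.
Molecular formula: C11H12O

C11H12O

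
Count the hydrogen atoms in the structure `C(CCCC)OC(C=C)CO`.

Hydrogens are implicit in SMILES; fill each atom to its normal valence:
  6 × C: 2 H each → 12
  2 × C: 1 H each → 2
  1 × C: 3 H
  1 × O: 1 H
  1 × O: no H
  Total hydrogens = 18.

18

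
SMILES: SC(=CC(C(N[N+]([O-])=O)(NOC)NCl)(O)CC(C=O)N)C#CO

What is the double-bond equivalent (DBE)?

5

Molecular formula from the SMILES: C10H16ClN5O6S.
DoU = (2C + 2 + N − H − X)/2 = (2·10 + 2 + 5 − 16 − 1)/2 = 10/2 = 5.
(Structurally: 0 ring(s) + 5 π bond(s) = 5.)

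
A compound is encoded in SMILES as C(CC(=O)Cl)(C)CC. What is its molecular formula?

Heavy atoms from the SMILES: 6 C, 1 Cl, 1 O.
Implicit hydrogens by atom environment:
  2 × C: 3 H each → 6
  2 × C: 2 H each → 4
  1 × C: 1 H
  1 × C: no H
  1 × Cl: no H
  1 × O: no H
  Total hydrogens = 11.
Molecular formula: C6H11ClO

C6H11ClO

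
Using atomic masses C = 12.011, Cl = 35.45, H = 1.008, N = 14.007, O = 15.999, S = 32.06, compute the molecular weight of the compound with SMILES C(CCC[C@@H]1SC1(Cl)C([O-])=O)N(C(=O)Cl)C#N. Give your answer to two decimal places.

Molecular formula: C9H9Cl2N2O3S-.
M = 9×12.011 + 2×35.45 + 9×1.008 + 2×14.007 + 3×15.999 + 1×32.06 = 296.14 g/mol.

296.14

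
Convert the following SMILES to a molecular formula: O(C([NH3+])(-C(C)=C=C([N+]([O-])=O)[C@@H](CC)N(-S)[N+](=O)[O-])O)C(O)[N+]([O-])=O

Heavy atoms from the SMILES: 9 C, 5 N, 9 O, 1 S.
Implicit hydrogens by atom environment:
  4 × C: no H
  4 × O: no H
  3 × N (charge +1): no H
  3 × O (charge -1): no H
  2 × C: 3 H each → 6
  2 × C: 1 H each → 2
  2 × O: 1 H each → 2
  1 × C: 2 H
  1 × N (charge +1): 3 H
  1 × N: no H
  1 × S: 1 H
  Total hydrogens = 16.
Net charge +1.
Molecular formula: C9H16N5O9S+

C9H16N5O9S+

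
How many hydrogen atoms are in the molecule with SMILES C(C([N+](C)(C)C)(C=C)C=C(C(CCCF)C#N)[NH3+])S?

Hydrogens are implicit in SMILES; fill each atom to its normal valence:
  5 × C: 2 H each → 10
  3 × C: 3 H each → 9
  3 × C: 1 H each → 3
  3 × C: no H
  1 × F: no H
  1 × N (charge +1): 3 H
  1 × N: no H
  1 × N (charge +1): no H
  1 × S: 1 H
  Total hydrogens = 26.

26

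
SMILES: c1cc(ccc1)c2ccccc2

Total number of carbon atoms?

12

The symbol for carbon appears 12 times in the SMILES. Lowercase c denotes aromatic carbon and counts toward C.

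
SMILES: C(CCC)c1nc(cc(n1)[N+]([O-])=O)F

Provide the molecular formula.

C8H10FN3O2

Heavy atoms from the SMILES: 8 C, 1 F, 3 N, 2 O.
Implicit hydrogens by atom environment:
  3 × C: 2 H each → 6
  3 × C (aromatic): no H
  2 × N (aromatic): no H
  1 × C: 3 H
  1 × C (aromatic): 1 H
  1 × F: no H
  1 × N (charge +1): no H
  1 × O: no H
  1 × O (charge -1): no H
  Total hydrogens = 10.
Molecular formula: C8H10FN3O2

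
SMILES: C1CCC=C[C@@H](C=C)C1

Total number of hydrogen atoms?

14

Hydrogens are implicit in SMILES; fill each atom to its normal valence:
  5 × C: 2 H each → 10
  4 × C: 1 H each → 4
  Total hydrogens = 14.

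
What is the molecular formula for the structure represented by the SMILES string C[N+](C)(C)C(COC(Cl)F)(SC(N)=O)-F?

Heavy atoms from the SMILES: 7 C, 1 Cl, 2 F, 2 N, 2 O, 1 S.
Implicit hydrogens by atom environment:
  3 × C: 3 H each → 9
  2 × C: no H
  2 × F: no H
  2 × O: no H
  1 × C: 2 H
  1 × C: 1 H
  1 × Cl: no H
  1 × N: 2 H
  1 × N (charge +1): no H
  1 × S: no H
  Total hydrogens = 14.
Net charge +1.
Molecular formula: C7H14ClF2N2O2S+

C7H14ClF2N2O2S+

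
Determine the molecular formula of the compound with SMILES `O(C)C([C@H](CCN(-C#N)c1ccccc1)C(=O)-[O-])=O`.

Heavy atoms from the SMILES: 13 C, 2 N, 4 O.
Implicit hydrogens by atom environment:
  5 × C (aromatic): 1 H each → 5
  3 × C: no H
  3 × O: no H
  2 × C: 2 H each → 4
  2 × N: no H
  1 × C: 3 H
  1 × C: 1 H
  1 × C (aromatic): no H
  1 × O (charge -1): no H
  Total hydrogens = 13.
Net charge -1.
Molecular formula: C13H13N2O4-

C13H13N2O4-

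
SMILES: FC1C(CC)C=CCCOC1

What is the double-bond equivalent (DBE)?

Molecular formula from the SMILES: C9H15FO.
DoU = (2C + 2 + N − H − X)/2 = (2·9 + 2 + 0 − 15 − 1)/2 = 4/2 = 2.
(Structurally: 1 ring(s) + 1 π bond(s) = 2.)

2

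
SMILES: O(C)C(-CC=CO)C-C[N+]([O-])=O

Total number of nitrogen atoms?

1

The symbol for nitrogen appears 1 time in the SMILES.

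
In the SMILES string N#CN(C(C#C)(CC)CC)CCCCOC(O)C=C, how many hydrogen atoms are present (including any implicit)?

Hydrogens are implicit in SMILES; fill each atom to its normal valence:
  7 × C: 2 H each → 14
  3 × C: 1 H each → 3
  3 × C: no H
  2 × C: 3 H each → 6
  2 × N: no H
  1 × O: 1 H
  1 × O: no H
  Total hydrogens = 24.

24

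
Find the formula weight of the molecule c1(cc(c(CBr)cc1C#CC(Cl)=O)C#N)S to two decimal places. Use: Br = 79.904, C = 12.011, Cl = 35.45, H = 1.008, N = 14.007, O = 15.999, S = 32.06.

314.58

Molecular formula: C11H5BrClNOS.
M = 1×79.904 + 11×12.011 + 1×35.45 + 5×1.008 + 1×14.007 + 1×15.999 + 1×32.06 = 314.58 g/mol.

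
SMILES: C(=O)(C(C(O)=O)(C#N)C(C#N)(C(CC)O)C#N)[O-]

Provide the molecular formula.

C10H8N3O5-

Heavy atoms from the SMILES: 10 C, 3 N, 5 O.
Implicit hydrogens by atom environment:
  7 × C: no H
  3 × N: no H
  2 × O: 1 H each → 2
  2 × O: no H
  1 × C: 3 H
  1 × C: 2 H
  1 × C: 1 H
  1 × O (charge -1): no H
  Total hydrogens = 8.
Net charge -1.
Molecular formula: C10H8N3O5-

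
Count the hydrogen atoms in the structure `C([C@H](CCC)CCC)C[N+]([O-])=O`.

19

Hydrogens are implicit in SMILES; fill each atom to its normal valence:
  6 × C: 2 H each → 12
  2 × C: 3 H each → 6
  1 × C: 1 H
  1 × N (charge +1): no H
  1 × O: no H
  1 × O (charge -1): no H
  Total hydrogens = 19.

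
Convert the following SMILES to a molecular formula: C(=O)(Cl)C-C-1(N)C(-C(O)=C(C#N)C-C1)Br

C9H10BrClN2O2

Heavy atoms from the SMILES: 1 Br, 9 C, 1 Cl, 2 N, 2 O.
Implicit hydrogens by atom environment:
  5 × C: no H
  3 × C: 2 H each → 6
  1 × Br: no H
  1 × C: 1 H
  1 × Cl: no H
  1 × N: 2 H
  1 × N: no H
  1 × O: 1 H
  1 × O: no H
  Total hydrogens = 10.
Molecular formula: C9H10BrClN2O2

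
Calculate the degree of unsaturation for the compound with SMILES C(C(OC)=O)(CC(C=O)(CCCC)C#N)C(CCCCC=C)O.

Molecular formula from the SMILES: C18H29NO4.
DoU = (2C + 2 + N − H − X)/2 = (2·18 + 2 + 1 − 29 − 0)/2 = 10/2 = 5.
(Structurally: 0 ring(s) + 5 π bond(s) = 5.)

5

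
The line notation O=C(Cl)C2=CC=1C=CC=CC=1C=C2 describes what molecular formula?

Heavy atoms from the SMILES: 11 C, 1 Cl, 1 O.
Implicit hydrogens by atom environment:
  7 × C (aromatic): 1 H each → 7
  3 × C (aromatic): no H
  1 × C: no H
  1 × Cl: no H
  1 × O: no H
  Total hydrogens = 7.
Molecular formula: C11H7ClO

C11H7ClO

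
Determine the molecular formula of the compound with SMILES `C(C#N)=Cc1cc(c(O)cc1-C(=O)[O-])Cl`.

C10H5ClNO3-

Heavy atoms from the SMILES: 10 C, 1 Cl, 1 N, 3 O.
Implicit hydrogens by atom environment:
  4 × C (aromatic): no H
  2 × C (aromatic): 1 H each → 2
  2 × C: 1 H each → 2
  2 × C: no H
  1 × Cl: no H
  1 × N: no H
  1 × O: 1 H
  1 × O: no H
  1 × O (charge -1): no H
  Total hydrogens = 5.
Net charge -1.
Molecular formula: C10H5ClNO3-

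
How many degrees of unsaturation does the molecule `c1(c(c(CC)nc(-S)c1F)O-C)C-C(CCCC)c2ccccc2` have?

Molecular formula from the SMILES: C20H26FNOS.
DoU = (2C + 2 + N − H − X)/2 = (2·20 + 2 + 1 − 26 − 1)/2 = 16/2 = 8.
(Structurally: 2 ring(s) + 6 π bond(s) = 8.)

8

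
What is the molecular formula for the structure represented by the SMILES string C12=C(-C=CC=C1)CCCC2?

Heavy atoms from the SMILES: 10 C.
Implicit hydrogens by atom environment:
  4 × C: 2 H each → 8
  4 × C (aromatic): 1 H each → 4
  2 × C (aromatic): no H
  Total hydrogens = 12.
Molecular formula: C10H12

C10H12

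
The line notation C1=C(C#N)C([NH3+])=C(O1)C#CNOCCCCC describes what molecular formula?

Heavy atoms from the SMILES: 12 C, 3 N, 2 O.
Implicit hydrogens by atom environment:
  4 × C: 2 H each → 8
  3 × C (aromatic): no H
  3 × C: no H
  1 × C: 3 H
  1 × C (aromatic): 1 H
  1 × N (charge +1): 3 H
  1 × N: 1 H
  1 × N: no H
  1 × O (aromatic): no H
  1 × O: no H
  Total hydrogens = 16.
Net charge +1.
Molecular formula: C12H16N3O2+

C12H16N3O2+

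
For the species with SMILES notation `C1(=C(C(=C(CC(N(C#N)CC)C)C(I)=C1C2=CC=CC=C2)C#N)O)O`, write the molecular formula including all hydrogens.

C19H18IN3O2

Heavy atoms from the SMILES: 19 C, 1 I, 3 N, 2 O.
Implicit hydrogens by atom environment:
  7 × C (aromatic): no H
  5 × C (aromatic): 1 H each → 5
  3 × N: no H
  2 × C: 3 H each → 6
  2 × C: 2 H each → 4
  2 × C: no H
  2 × O: 1 H each → 2
  1 × C: 1 H
  1 × I: no H
  Total hydrogens = 18.
Molecular formula: C19H18IN3O2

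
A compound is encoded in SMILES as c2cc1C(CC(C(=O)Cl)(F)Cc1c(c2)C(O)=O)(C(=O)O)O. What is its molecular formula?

Heavy atoms from the SMILES: 13 C, 1 Cl, 1 F, 6 O.
Implicit hydrogens by atom environment:
  5 × C: no H
  3 × C (aromatic): 1 H each → 3
  3 × C (aromatic): no H
  3 × O: 1 H each → 3
  3 × O: no H
  2 × C: 2 H each → 4
  1 × Cl: no H
  1 × F: no H
  Total hydrogens = 10.
Molecular formula: C13H10ClFO6

C13H10ClFO6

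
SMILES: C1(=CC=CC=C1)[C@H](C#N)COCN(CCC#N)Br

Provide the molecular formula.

C13H14BrN3O

Heavy atoms from the SMILES: 1 Br, 13 C, 3 N, 1 O.
Implicit hydrogens by atom environment:
  5 × C (aromatic): 1 H each → 5
  4 × C: 2 H each → 8
  3 × N: no H
  2 × C: no H
  1 × Br: no H
  1 × C: 1 H
  1 × C (aromatic): no H
  1 × O: no H
  Total hydrogens = 14.
Molecular formula: C13H14BrN3O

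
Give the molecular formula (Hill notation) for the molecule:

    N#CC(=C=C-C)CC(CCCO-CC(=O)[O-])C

Heavy atoms from the SMILES: 13 C, 1 N, 3 O.
Implicit hydrogens by atom environment:
  5 × C: 2 H each → 10
  4 × C: no H
  2 × C: 3 H each → 6
  2 × C: 1 H each → 2
  2 × O: no H
  1 × N: no H
  1 × O (charge -1): no H
  Total hydrogens = 18.
Net charge -1.
Molecular formula: C13H18NO3-

C13H18NO3-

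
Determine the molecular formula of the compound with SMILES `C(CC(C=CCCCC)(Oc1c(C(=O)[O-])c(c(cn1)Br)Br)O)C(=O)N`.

C16H19Br2N2O5-

Heavy atoms from the SMILES: 2 Br, 16 C, 2 N, 5 O.
Implicit hydrogens by atom environment:
  5 × C: 2 H each → 10
  4 × C (aromatic): no H
  3 × C: no H
  3 × O: no H
  2 × Br: no H
  2 × C: 1 H each → 2
  1 × C: 3 H
  1 × C (aromatic): 1 H
  1 × N: 2 H
  1 × N (aromatic): no H
  1 × O: 1 H
  1 × O (charge -1): no H
  Total hydrogens = 19.
Net charge -1.
Molecular formula: C16H19Br2N2O5-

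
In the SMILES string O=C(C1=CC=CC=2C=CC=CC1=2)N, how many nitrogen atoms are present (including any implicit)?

1

The symbol for nitrogen appears 1 time in the SMILES.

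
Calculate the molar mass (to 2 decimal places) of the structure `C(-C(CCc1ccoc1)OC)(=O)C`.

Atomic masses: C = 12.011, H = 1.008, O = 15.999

Molecular formula: C10H14O3.
M = 10×12.011 + 14×1.008 + 3×15.999 = 182.22 g/mol.

182.22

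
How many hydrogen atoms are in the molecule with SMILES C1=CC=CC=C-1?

6

Hydrogens are implicit in SMILES; fill each atom to its normal valence:
  6 × C (aromatic): 1 H each → 6
  Total hydrogens = 6.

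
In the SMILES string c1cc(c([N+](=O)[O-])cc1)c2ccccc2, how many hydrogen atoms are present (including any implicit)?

Hydrogens are implicit in SMILES; fill each atom to its normal valence:
  9 × C (aromatic): 1 H each → 9
  3 × C (aromatic): no H
  1 × N (charge +1): no H
  1 × O: no H
  1 × O (charge -1): no H
  Total hydrogens = 9.

9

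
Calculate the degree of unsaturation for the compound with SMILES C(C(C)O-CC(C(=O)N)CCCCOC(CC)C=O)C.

2

Molecular formula from the SMILES: C15H29NO4.
DoU = (2C + 2 + N − H − X)/2 = (2·15 + 2 + 1 − 29 − 0)/2 = 4/2 = 2.
(Structurally: 0 ring(s) + 2 π bond(s) = 2.)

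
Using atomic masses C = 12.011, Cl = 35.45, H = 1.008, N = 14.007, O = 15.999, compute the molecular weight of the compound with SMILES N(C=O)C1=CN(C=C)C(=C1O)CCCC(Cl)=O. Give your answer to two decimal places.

Molecular formula: C11H13ClN2O3.
M = 11×12.011 + 1×35.45 + 13×1.008 + 2×14.007 + 3×15.999 = 256.69 g/mol.

256.69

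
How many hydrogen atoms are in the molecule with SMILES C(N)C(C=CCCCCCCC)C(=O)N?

Hydrogens are implicit in SMILES; fill each atom to its normal valence:
  7 × C: 2 H each → 14
  3 × C: 1 H each → 3
  2 × N: 2 H each → 4
  1 × C: 3 H
  1 × C: no H
  1 × O: no H
  Total hydrogens = 24.

24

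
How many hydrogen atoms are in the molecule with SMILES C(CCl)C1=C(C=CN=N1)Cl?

Hydrogens are implicit in SMILES; fill each atom to its normal valence:
  2 × C: 2 H each → 4
  2 × C (aromatic): 1 H each → 2
  2 × C (aromatic): no H
  2 × Cl: no H
  2 × N (aromatic): no H
  Total hydrogens = 6.

6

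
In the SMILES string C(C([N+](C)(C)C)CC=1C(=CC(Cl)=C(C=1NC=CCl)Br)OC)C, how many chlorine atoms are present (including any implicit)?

The symbol for chlorine appears 2 times in the SMILES.

2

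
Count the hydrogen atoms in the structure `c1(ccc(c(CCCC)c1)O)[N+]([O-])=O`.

Hydrogens are implicit in SMILES; fill each atom to its normal valence:
  3 × C: 2 H each → 6
  3 × C (aromatic): 1 H each → 3
  3 × C (aromatic): no H
  1 × C: 3 H
  1 × N (charge +1): no H
  1 × O: 1 H
  1 × O: no H
  1 × O (charge -1): no H
  Total hydrogens = 13.

13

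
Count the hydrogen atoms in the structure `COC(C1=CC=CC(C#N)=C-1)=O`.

Hydrogens are implicit in SMILES; fill each atom to its normal valence:
  4 × C (aromatic): 1 H each → 4
  2 × C (aromatic): no H
  2 × C: no H
  2 × O: no H
  1 × C: 3 H
  1 × N: no H
  Total hydrogens = 7.

7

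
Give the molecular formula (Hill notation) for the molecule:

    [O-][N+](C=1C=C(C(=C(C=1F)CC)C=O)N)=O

Heavy atoms from the SMILES: 9 C, 1 F, 2 N, 3 O.
Implicit hydrogens by atom environment:
  5 × C (aromatic): no H
  2 × O: no H
  1 × C: 3 H
  1 × C: 2 H
  1 × C (aromatic): 1 H
  1 × C: 1 H
  1 × F: no H
  1 × N: 2 H
  1 × N (charge +1): no H
  1 × O (charge -1): no H
  Total hydrogens = 9.
Molecular formula: C9H9FN2O3

C9H9FN2O3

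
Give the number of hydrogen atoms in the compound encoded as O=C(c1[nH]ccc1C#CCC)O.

Hydrogens are implicit in SMILES; fill each atom to its normal valence:
  3 × C: no H
  2 × C (aromatic): 1 H each → 2
  2 × C (aromatic): no H
  1 × C: 3 H
  1 × C: 2 H
  1 × N (aromatic): 1 H
  1 × O: 1 H
  1 × O: no H
  Total hydrogens = 9.

9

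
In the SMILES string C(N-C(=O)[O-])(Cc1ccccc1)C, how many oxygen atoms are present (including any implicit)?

The symbol for oxygen appears 2 times in the SMILES.

2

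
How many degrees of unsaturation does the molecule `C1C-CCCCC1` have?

Molecular formula from the SMILES: C7H14.
DoU = (2C + 2 + N − H − X)/2 = (2·7 + 2 + 0 − 14 − 0)/2 = 2/2 = 1.
(Structurally: 1 ring(s) + 0 π bond(s) = 1.)

1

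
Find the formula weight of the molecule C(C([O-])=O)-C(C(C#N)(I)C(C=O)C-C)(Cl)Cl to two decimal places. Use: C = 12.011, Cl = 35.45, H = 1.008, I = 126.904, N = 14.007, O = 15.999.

376.98

Molecular formula: C9H9Cl2INO3-.
M = 9×12.011 + 2×35.45 + 9×1.008 + 1×126.904 + 1×14.007 + 3×15.999 = 376.98 g/mol.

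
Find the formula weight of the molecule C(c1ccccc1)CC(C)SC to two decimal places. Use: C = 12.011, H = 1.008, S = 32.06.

180.31

Molecular formula: C11H16S.
M = 11×12.011 + 16×1.008 + 1×32.06 = 180.31 g/mol.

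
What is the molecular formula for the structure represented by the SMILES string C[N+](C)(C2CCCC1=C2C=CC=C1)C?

C13H20N+

Heavy atoms from the SMILES: 13 C, 1 N.
Implicit hydrogens by atom environment:
  4 × C (aromatic): 1 H each → 4
  3 × C: 3 H each → 9
  3 × C: 2 H each → 6
  2 × C (aromatic): no H
  1 × C: 1 H
  1 × N (charge +1): no H
  Total hydrogens = 20.
Net charge +1.
Molecular formula: C13H20N+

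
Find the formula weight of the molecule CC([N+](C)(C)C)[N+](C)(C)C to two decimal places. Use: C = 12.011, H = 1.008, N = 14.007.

Molecular formula: [C8H22N2]2+.
M = 8×12.011 + 22×1.008 + 2×14.007 = 146.28 g/mol.

146.28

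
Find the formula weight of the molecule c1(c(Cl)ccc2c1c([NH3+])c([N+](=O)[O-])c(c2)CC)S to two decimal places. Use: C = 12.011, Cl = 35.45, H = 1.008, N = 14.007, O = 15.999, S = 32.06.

Molecular formula: C12H12ClN2O2S+.
M = 12×12.011 + 1×35.45 + 12×1.008 + 2×14.007 + 2×15.999 + 1×32.06 = 283.75 g/mol.

283.75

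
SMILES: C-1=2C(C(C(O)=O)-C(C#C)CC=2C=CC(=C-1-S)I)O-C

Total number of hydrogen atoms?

13

Hydrogens are implicit in SMILES; fill each atom to its normal valence:
  4 × C: 1 H each → 4
  4 × C (aromatic): no H
  2 × C (aromatic): 1 H each → 2
  2 × C: no H
  2 × O: no H
  1 × C: 3 H
  1 × C: 2 H
  1 × I: no H
  1 × O: 1 H
  1 × S: 1 H
  Total hydrogens = 13.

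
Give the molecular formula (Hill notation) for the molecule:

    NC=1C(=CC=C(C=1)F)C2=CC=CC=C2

Heavy atoms from the SMILES: 12 C, 1 F, 1 N.
Implicit hydrogens by atom environment:
  8 × C (aromatic): 1 H each → 8
  4 × C (aromatic): no H
  1 × F: no H
  1 × N: 2 H
  Total hydrogens = 10.
Molecular formula: C12H10FN

C12H10FN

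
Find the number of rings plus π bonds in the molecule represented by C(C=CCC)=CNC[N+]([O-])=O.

Molecular formula from the SMILES: C7H12N2O2.
DoU = (2C + 2 + N − H − X)/2 = (2·7 + 2 + 2 − 12 − 0)/2 = 6/2 = 3.
(Structurally: 0 ring(s) + 3 π bond(s) = 3.)

3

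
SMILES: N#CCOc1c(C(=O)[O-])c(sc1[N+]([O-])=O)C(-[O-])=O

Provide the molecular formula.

Heavy atoms from the SMILES: 8 C, 2 N, 7 O, 1 S.
Implicit hydrogens by atom environment:
  4 × C (aromatic): no H
  4 × O: no H
  3 × C: no H
  3 × O (charge -1): no H
  1 × C: 2 H
  1 × N (charge +1): no H
  1 × N: no H
  1 × S (aromatic): no H
  Total hydrogens = 2.
Net charge -2.
Molecular formula: [C8H2N2O7S]2-

[C8H2N2O7S]2-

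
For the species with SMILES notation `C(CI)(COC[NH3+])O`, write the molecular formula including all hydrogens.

Heavy atoms from the SMILES: 4 C, 1 I, 1 N, 2 O.
Implicit hydrogens by atom environment:
  3 × C: 2 H each → 6
  1 × C: 1 H
  1 × I: no H
  1 × N (charge +1): 3 H
  1 × O: 1 H
  1 × O: no H
  Total hydrogens = 11.
Net charge +1.
Molecular formula: C4H11INO2+

C4H11INO2+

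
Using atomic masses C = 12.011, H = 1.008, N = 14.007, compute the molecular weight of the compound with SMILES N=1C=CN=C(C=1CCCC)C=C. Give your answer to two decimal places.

162.24

Molecular formula: C10H14N2.
M = 10×12.011 + 14×1.008 + 2×14.007 = 162.24 g/mol.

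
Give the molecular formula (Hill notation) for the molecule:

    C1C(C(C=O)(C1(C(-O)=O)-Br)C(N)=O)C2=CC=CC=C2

Heavy atoms from the SMILES: 1 Br, 13 C, 1 N, 4 O.
Implicit hydrogens by atom environment:
  5 × C (aromatic): 1 H each → 5
  4 × C: no H
  3 × O: no H
  2 × C: 1 H each → 2
  1 × Br: no H
  1 × C: 2 H
  1 × C (aromatic): no H
  1 × N: 2 H
  1 × O: 1 H
  Total hydrogens = 12.
Molecular formula: C13H12BrNO4

C13H12BrNO4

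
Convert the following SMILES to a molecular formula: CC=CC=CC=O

C6H8O

Heavy atoms from the SMILES: 6 C, 1 O.
Implicit hydrogens by atom environment:
  5 × C: 1 H each → 5
  1 × C: 3 H
  1 × O: no H
  Total hydrogens = 8.
Molecular formula: C6H8O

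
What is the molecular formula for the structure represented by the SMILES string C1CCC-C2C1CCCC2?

Heavy atoms from the SMILES: 10 C.
Implicit hydrogens by atom environment:
  8 × C: 2 H each → 16
  2 × C: 1 H each → 2
  Total hydrogens = 18.
Molecular formula: C10H18

C10H18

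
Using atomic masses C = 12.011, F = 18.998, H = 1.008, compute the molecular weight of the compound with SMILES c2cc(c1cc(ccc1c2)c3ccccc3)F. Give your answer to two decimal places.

222.26

Molecular formula: C16H11F.
M = 16×12.011 + 1×18.998 + 11×1.008 = 222.26 g/mol.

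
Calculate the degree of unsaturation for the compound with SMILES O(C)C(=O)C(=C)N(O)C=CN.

3

Molecular formula from the SMILES: C6H10N2O3.
DoU = (2C + 2 + N − H − X)/2 = (2·6 + 2 + 2 − 10 − 0)/2 = 6/2 = 3.
(Structurally: 0 ring(s) + 3 π bond(s) = 3.)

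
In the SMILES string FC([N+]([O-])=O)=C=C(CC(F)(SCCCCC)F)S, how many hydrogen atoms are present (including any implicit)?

Hydrogens are implicit in SMILES; fill each atom to its normal valence:
  5 × C: 2 H each → 10
  4 × C: no H
  3 × F: no H
  1 × C: 3 H
  1 × N (charge +1): no H
  1 × O: no H
  1 × O (charge -1): no H
  1 × S: 1 H
  1 × S: no H
  Total hydrogens = 14.

14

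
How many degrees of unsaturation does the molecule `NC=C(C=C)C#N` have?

Molecular formula from the SMILES: C5H6N2.
DoU = (2C + 2 + N − H − X)/2 = (2·5 + 2 + 2 − 6 − 0)/2 = 8/2 = 4.
(Structurally: 0 ring(s) + 4 π bond(s) = 4.)

4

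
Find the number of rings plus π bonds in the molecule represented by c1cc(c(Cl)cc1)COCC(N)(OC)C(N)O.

4

Molecular formula from the SMILES: C11H17ClN2O3.
DoU = (2C + 2 + N − H − X)/2 = (2·11 + 2 + 2 − 17 − 1)/2 = 8/2 = 4.
(Structurally: 1 ring(s) + 3 π bond(s) = 4.)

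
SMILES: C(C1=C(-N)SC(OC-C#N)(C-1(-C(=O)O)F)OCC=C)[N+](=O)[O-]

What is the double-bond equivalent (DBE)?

7

Molecular formula from the SMILES: C11H12FN3O6S.
DoU = (2C + 2 + N − H − X)/2 = (2·11 + 2 + 3 − 12 − 1)/2 = 14/2 = 7.
(Structurally: 1 ring(s) + 6 π bond(s) = 7.)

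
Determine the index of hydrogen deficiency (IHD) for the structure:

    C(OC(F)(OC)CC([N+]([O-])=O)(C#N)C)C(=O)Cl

Molecular formula from the SMILES: C8H10ClFN2O5.
DoU = (2C + 2 + N − H − X)/2 = (2·8 + 2 + 2 − 10 − 2)/2 = 8/2 = 4.
(Structurally: 0 ring(s) + 4 π bond(s) = 4.)

4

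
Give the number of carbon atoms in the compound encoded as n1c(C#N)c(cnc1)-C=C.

7

The symbol for carbon appears 7 times in the SMILES. Lowercase c denotes aromatic carbon and counts toward C.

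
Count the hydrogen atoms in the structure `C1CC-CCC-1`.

Hydrogens are implicit in SMILES; fill each atom to its normal valence:
  6 × C: 2 H each → 12
  Total hydrogens = 12.

12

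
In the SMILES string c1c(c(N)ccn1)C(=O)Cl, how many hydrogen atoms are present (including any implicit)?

Hydrogens are implicit in SMILES; fill each atom to its normal valence:
  3 × C (aromatic): 1 H each → 3
  2 × C (aromatic): no H
  1 × C: no H
  1 × Cl: no H
  1 × N: 2 H
  1 × N (aromatic): no H
  1 × O: no H
  Total hydrogens = 5.

5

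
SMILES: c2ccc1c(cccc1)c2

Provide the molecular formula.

C10H8

Heavy atoms from the SMILES: 10 C.
Implicit hydrogens by atom environment:
  8 × C (aromatic): 1 H each → 8
  2 × C (aromatic): no H
  Total hydrogens = 8.
Molecular formula: C10H8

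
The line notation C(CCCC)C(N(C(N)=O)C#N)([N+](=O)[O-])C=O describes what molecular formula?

C9H14N4O4

Heavy atoms from the SMILES: 9 C, 4 N, 4 O.
Implicit hydrogens by atom environment:
  4 × C: 2 H each → 8
  3 × C: no H
  3 × O: no H
  2 × N: no H
  1 × C: 3 H
  1 × C: 1 H
  1 × N: 2 H
  1 × N (charge +1): no H
  1 × O (charge -1): no H
  Total hydrogens = 14.
Molecular formula: C9H14N4O4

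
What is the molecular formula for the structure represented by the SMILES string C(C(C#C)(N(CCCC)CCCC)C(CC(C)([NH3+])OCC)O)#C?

C19H35N2O2+

Heavy atoms from the SMILES: 19 C, 2 N, 2 O.
Implicit hydrogens by atom environment:
  8 × C: 2 H each → 16
  4 × C: 3 H each → 12
  4 × C: no H
  3 × C: 1 H each → 3
  1 × N (charge +1): 3 H
  1 × N: no H
  1 × O: 1 H
  1 × O: no H
  Total hydrogens = 35.
Net charge +1.
Molecular formula: C19H35N2O2+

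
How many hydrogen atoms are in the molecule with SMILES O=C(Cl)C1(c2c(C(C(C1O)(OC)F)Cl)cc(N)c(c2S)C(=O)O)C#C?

12

Hydrogens are implicit in SMILES; fill each atom to its normal valence:
  5 × C (aromatic): no H
  5 × C: no H
  3 × C: 1 H each → 3
  3 × O: no H
  2 × Cl: no H
  2 × O: 1 H each → 2
  1 × C: 3 H
  1 × C (aromatic): 1 H
  1 × F: no H
  1 × N: 2 H
  1 × S: 1 H
  Total hydrogens = 12.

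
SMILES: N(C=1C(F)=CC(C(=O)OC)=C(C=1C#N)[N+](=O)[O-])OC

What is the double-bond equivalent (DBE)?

8

Molecular formula from the SMILES: C10H8FN3O5.
DoU = (2C + 2 + N − H − X)/2 = (2·10 + 2 + 3 − 8 − 1)/2 = 16/2 = 8.
(Structurally: 1 ring(s) + 7 π bond(s) = 8.)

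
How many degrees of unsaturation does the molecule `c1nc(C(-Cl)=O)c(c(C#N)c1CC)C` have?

7

Molecular formula from the SMILES: C10H9ClN2O.
DoU = (2C + 2 + N − H − X)/2 = (2·10 + 2 + 2 − 9 − 1)/2 = 14/2 = 7.
(Structurally: 1 ring(s) + 6 π bond(s) = 7.)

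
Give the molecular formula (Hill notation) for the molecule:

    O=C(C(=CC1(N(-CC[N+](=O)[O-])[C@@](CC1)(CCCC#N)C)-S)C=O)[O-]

Heavy atoms from the SMILES: 15 C, 3 N, 5 O, 1 S.
Implicit hydrogens by atom environment:
  7 × C: 2 H each → 14
  5 × C: no H
  3 × O: no H
  2 × C: 1 H each → 2
  2 × N: no H
  2 × O (charge -1): no H
  1 × C: 3 H
  1 × N (charge +1): no H
  1 × S: 1 H
  Total hydrogens = 20.
Net charge -1.
Molecular formula: C15H20N3O5S-

C15H20N3O5S-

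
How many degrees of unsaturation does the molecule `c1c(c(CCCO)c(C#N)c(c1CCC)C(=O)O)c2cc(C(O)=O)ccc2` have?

12

Molecular formula from the SMILES: C21H21NO5.
DoU = (2C + 2 + N − H − X)/2 = (2·21 + 2 + 1 − 21 − 0)/2 = 24/2 = 12.
(Structurally: 2 ring(s) + 10 π bond(s) = 12.)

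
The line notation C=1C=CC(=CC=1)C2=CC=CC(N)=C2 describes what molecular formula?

Heavy atoms from the SMILES: 12 C, 1 N.
Implicit hydrogens by atom environment:
  9 × C (aromatic): 1 H each → 9
  3 × C (aromatic): no H
  1 × N: 2 H
  Total hydrogens = 11.
Molecular formula: C12H11N

C12H11N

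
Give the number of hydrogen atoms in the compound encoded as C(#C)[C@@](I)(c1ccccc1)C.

Hydrogens are implicit in SMILES; fill each atom to its normal valence:
  5 × C (aromatic): 1 H each → 5
  2 × C: no H
  1 × C: 3 H
  1 × C: 1 H
  1 × C (aromatic): no H
  1 × I: no H
  Total hydrogens = 9.

9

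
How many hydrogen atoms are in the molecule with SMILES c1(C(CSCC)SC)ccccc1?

Hydrogens are implicit in SMILES; fill each atom to its normal valence:
  5 × C (aromatic): 1 H each → 5
  2 × C: 3 H each → 6
  2 × C: 2 H each → 4
  2 × S: no H
  1 × C: 1 H
  1 × C (aromatic): no H
  Total hydrogens = 16.

16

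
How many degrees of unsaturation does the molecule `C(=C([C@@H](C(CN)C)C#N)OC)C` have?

3

Molecular formula from the SMILES: C9H16N2O.
DoU = (2C + 2 + N − H − X)/2 = (2·9 + 2 + 2 − 16 − 0)/2 = 6/2 = 3.
(Structurally: 0 ring(s) + 3 π bond(s) = 3.)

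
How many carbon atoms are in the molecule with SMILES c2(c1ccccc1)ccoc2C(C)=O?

The symbol for carbon appears 12 times in the SMILES. Lowercase c denotes aromatic carbon and counts toward C.

12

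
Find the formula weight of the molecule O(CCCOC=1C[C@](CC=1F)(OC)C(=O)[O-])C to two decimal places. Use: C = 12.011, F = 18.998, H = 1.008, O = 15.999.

247.24

Molecular formula: C11H16FO5-.
M = 11×12.011 + 1×18.998 + 16×1.008 + 5×15.999 = 247.24 g/mol.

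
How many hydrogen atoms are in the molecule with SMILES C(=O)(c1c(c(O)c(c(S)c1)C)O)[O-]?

7

Hydrogens are implicit in SMILES; fill each atom to its normal valence:
  5 × C (aromatic): no H
  2 × O: 1 H each → 2
  1 × C: 3 H
  1 × C (aromatic): 1 H
  1 × C: no H
  1 × O: no H
  1 × O (charge -1): no H
  1 × S: 1 H
  Total hydrogens = 7.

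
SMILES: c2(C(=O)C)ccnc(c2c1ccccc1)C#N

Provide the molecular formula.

Heavy atoms from the SMILES: 14 C, 2 N, 1 O.
Implicit hydrogens by atom environment:
  7 × C (aromatic): 1 H each → 7
  4 × C (aromatic): no H
  2 × C: no H
  1 × C: 3 H
  1 × N (aromatic): no H
  1 × N: no H
  1 × O: no H
  Total hydrogens = 10.
Molecular formula: C14H10N2O

C14H10N2O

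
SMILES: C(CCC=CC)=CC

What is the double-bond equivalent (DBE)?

2

Molecular formula from the SMILES: C8H14.
DoU = (2C + 2 + N − H − X)/2 = (2·8 + 2 + 0 − 14 − 0)/2 = 4/2 = 2.
(Structurally: 0 ring(s) + 2 π bond(s) = 2.)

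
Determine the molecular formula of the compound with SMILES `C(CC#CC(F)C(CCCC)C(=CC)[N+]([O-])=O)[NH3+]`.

C13H22FN2O2+

Heavy atoms from the SMILES: 13 C, 1 F, 2 N, 2 O.
Implicit hydrogens by atom environment:
  5 × C: 2 H each → 10
  3 × C: 1 H each → 3
  3 × C: no H
  2 × C: 3 H each → 6
  1 × F: no H
  1 × N (charge +1): 3 H
  1 × N (charge +1): no H
  1 × O: no H
  1 × O (charge -1): no H
  Total hydrogens = 22.
Net charge +1.
Molecular formula: C13H22FN2O2+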